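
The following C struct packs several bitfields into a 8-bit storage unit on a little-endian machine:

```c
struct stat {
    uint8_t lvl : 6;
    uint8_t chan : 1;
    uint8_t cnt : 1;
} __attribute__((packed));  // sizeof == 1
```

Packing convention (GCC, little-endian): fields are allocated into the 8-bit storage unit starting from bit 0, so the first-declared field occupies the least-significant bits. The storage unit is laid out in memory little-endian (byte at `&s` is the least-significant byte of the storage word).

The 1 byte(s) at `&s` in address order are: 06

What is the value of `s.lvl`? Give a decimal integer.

[0]=0x06 (little-endian) → word 0x06
lvl [0+:6] = (word>>0) & 0x3f = 6  ←
chan [6+:1] = (word>>6) & 0x1 = 0
cnt [7+:1] = (word>>7) & 0x1 = 0

6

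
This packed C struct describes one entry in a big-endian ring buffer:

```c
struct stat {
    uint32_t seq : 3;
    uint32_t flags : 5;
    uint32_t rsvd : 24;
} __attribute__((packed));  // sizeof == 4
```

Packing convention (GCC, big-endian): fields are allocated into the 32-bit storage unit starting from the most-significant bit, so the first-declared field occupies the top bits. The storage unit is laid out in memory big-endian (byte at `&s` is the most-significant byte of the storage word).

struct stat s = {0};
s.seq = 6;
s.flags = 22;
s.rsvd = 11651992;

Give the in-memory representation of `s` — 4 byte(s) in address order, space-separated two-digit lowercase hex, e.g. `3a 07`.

seq (3b) val=6 bits=0x6 at bit 29: 0xc0000000
flags (5b) val=22 bits=0x16 at bit 24: 0xd6000000
rsvd (24b) val=11651992 bits=0xb1cb98 at bit 0: 0xd6b1cb98
word = 0xd6b1cb98 → big-endian bytes:
  [0]=0xd6  [1]=0xb1  [2]=0xcb  [3]=0x98

d6 b1 cb 98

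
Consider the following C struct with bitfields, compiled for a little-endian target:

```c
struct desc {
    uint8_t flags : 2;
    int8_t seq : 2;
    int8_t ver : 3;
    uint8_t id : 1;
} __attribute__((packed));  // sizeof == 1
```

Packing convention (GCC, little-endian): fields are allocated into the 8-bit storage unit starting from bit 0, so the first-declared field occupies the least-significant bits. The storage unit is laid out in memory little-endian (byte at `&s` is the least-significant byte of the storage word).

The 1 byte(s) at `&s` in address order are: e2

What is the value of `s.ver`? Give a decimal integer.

[0]=0xe2 (little-endian) → word 0xe2
flags:2 @ bit 0 → (0xe2>>0)&0x3 = 0x2
seq:2 @ bit 2 → (0xe2>>2)&0x3 = 0x0
ver:3 @ bit 4 → (0xe2>>4)&0x7 = 0x6  ←
id:1 @ bit 7 → (0xe2>>7)&0x1 = 0x1
ver signed 3b, MSB=1: 6 - 8 = -2

-2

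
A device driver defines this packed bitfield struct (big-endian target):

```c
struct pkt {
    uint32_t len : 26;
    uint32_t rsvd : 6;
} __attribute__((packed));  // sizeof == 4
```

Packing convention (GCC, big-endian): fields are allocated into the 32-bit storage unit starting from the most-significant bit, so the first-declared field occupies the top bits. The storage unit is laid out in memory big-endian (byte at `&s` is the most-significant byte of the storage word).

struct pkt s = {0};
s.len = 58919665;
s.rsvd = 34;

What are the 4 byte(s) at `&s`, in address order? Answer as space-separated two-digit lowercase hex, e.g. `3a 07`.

len:26 = 58919665 → 0x3830af1 << 6 → word 0xe0c2bc40
rsvd:6 = 34 → 0x22 << 0 → word 0xe0c2bc62
word = 0xe0c2bc62 → big-endian bytes:
  [0]=0xe0  [1]=0xc2  [2]=0xbc  [3]=0x62

e0 c2 bc 62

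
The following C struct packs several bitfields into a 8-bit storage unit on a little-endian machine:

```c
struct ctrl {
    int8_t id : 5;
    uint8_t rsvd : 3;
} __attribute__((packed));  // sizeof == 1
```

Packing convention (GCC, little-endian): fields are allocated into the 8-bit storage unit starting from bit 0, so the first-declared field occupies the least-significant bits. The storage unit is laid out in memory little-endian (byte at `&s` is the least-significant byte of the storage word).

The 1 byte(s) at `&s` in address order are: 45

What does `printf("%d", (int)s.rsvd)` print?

[0]=0x45 (little-endian) → word 0x45
id [0+:5] = (word>>0) & 0x1f = 5
rsvd [5+:3] = (word>>5) & 0x7 = 2  ←

2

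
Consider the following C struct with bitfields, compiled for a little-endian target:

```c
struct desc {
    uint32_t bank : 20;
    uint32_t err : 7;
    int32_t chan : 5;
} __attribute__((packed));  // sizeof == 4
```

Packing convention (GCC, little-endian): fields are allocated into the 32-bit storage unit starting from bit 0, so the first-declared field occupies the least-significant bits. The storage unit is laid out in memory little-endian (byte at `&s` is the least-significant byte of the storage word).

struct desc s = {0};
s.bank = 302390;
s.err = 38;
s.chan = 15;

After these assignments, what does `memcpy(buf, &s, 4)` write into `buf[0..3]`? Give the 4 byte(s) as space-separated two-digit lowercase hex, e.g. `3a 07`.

bank:20 = 302390 → 0x49d36 << 0 → word 0x00049d36
err:7 = 38 → 0x26 << 20 → word 0x02649d36
chan:5 = 15 → 0xf << 27 → word 0x7a649d36
word = 0x7a649d36 → little-endian bytes:
  [0]=0x36  [1]=0x9d  [2]=0x64  [3]=0x7a

36 9d 64 7a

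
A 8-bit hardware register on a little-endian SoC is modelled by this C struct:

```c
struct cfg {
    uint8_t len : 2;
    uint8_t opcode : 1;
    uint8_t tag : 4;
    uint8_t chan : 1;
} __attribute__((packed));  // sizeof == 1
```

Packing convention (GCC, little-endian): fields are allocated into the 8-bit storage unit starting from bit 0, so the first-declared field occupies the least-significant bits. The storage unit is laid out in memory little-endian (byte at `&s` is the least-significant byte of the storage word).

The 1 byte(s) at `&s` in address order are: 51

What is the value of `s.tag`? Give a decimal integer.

[0]=0x51 (little-endian) → word 0x51
len [0+:2] = (word>>0) & 0x3 = 1
opcode [2+:1] = (word>>2) & 0x1 = 0
tag [3+:4] = (word>>3) & 0xf = 10  ←
chan [7+:1] = (word>>7) & 0x1 = 0

10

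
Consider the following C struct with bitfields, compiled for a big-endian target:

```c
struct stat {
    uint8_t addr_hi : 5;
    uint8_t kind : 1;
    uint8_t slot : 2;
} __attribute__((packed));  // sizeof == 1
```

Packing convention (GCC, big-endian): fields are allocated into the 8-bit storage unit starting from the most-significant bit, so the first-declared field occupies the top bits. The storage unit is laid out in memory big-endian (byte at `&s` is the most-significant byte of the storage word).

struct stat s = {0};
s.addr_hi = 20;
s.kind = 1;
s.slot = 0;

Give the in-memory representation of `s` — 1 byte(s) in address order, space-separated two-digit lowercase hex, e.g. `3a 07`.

a4

addr_hi (5b) val=20 bits=0x14 at bit 3: 0xa0
kind (1b) val=1 bits=0x1 at bit 2: 0xa4
slot (2b) val=0 bits=0x0 at bit 0: 0xa4
word = 0xa4 → big-endian bytes:
  [0]=0xa4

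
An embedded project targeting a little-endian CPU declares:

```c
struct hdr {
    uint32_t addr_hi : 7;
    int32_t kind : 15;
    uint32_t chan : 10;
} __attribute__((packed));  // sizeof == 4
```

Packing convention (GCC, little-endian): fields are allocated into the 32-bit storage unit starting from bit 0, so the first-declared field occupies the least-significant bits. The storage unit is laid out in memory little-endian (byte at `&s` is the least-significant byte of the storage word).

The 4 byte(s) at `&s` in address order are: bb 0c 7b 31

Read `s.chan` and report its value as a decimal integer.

[0]=0xbb [1]=0x0c [2]=0x7b [3]=0x31 (little-endian) → word 0x317b0cbb
addr_hi:7 @ bit 0 → (0x317b0cbb>>0)&0x7f = 0x3b
kind:15 @ bit 7 → (0x317b0cbb>>7)&0x7fff = 0x7619
chan:10 @ bit 22 → (0x317b0cbb>>22)&0x3ff = 0xc5  ←

197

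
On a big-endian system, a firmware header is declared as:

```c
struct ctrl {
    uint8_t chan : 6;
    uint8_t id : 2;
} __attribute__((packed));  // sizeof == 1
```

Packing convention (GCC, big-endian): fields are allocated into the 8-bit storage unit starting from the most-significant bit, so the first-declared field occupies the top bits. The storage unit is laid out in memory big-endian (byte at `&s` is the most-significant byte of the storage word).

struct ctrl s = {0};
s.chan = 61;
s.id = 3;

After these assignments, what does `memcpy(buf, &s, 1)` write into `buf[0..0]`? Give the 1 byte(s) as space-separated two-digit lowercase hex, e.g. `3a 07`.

f7

[2+:6] chan=61 & 0x3f = 0x3d; word=0xf4
[0+:2] id=3 & 0x3 = 0x3; word=0xf7
word = 0xf7 → big-endian bytes:
  [0]=0xf7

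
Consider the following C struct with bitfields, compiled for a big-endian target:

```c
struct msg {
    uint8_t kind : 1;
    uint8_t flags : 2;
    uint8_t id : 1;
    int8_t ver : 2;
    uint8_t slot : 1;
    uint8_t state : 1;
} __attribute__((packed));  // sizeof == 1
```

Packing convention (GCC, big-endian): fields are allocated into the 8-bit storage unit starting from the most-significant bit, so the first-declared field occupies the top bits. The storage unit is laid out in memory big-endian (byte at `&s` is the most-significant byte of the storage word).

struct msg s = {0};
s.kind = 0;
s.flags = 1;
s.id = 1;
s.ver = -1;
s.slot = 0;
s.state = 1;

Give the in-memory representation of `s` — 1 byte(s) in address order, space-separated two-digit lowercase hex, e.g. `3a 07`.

kind:1 = 0 → 0x0 << 7 → word 0x00
flags:2 = 1 → 0x1 << 5 → word 0x20
id:1 = 1 → 0x1 << 4 → word 0x30
ver:2 = -1 → 0x3 << 2 → word 0x3c
slot:1 = 0 → 0x0 << 1 → word 0x3c
state:1 = 1 → 0x1 << 0 → word 0x3d
word = 0x3d → big-endian bytes:
  [0]=0x3d

3d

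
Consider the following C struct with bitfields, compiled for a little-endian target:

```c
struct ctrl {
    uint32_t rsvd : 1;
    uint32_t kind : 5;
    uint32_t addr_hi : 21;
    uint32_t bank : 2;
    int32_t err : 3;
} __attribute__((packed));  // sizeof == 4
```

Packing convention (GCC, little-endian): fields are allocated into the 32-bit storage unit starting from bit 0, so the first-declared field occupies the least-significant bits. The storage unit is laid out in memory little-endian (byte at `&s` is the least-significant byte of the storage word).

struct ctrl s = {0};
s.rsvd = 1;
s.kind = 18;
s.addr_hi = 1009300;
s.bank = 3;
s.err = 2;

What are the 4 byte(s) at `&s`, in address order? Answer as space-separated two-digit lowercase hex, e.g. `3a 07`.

25 a5 d9 5b

rsvd:1 = 1 → 0x1 << 0 → word 0x00000001
kind:5 = 18 → 0x12 << 1 → word 0x00000025
addr_hi:21 = 1009300 → 0xf6694 << 6 → word 0x03d9a525
bank:2 = 3 → 0x3 << 27 → word 0x1bd9a525
err:3 = 2 → 0x2 << 29 → word 0x5bd9a525
word = 0x5bd9a525 → little-endian bytes:
  [0]=0x25  [1]=0xa5  [2]=0xd9  [3]=0x5b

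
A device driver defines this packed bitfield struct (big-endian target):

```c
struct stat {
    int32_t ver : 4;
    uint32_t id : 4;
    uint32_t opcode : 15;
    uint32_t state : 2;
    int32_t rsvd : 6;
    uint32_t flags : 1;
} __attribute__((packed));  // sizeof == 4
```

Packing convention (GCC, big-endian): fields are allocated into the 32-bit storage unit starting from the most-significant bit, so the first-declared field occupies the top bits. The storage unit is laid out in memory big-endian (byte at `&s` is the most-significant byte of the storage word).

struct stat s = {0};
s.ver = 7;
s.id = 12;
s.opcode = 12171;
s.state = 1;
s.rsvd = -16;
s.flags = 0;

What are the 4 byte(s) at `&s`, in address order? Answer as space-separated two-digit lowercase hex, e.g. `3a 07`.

ver:4 = 7 → 0x7 << 28 → word 0x70000000
id:4 = 12 → 0xc << 24 → word 0x7c000000
opcode:15 = 12171 → 0x2f8b << 9 → word 0x7c5f1600
state:2 = 1 → 0x1 << 7 → word 0x7c5f1680
rsvd:6 = -16 → 0x30 << 1 → word 0x7c5f16e0
flags:1 = 0 → 0x0 << 0 → word 0x7c5f16e0
word = 0x7c5f16e0 → big-endian bytes:
  [0]=0x7c  [1]=0x5f  [2]=0x16  [3]=0xe0

7c 5f 16 e0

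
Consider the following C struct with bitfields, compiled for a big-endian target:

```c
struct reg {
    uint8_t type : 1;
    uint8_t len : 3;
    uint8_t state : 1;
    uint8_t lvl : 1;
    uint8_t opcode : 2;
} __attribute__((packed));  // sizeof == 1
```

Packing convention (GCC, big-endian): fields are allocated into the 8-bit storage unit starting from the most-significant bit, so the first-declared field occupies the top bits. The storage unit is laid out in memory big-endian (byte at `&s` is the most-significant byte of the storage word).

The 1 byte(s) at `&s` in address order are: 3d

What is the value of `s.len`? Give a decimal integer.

[0]=0x3d (big-endian) → word 0x3d
type [7+:1] = (word>>7) & 0x1 = 0
len [4+:3] = (word>>4) & 0x7 = 3  ←
state [3+:1] = (word>>3) & 0x1 = 1
lvl [2+:1] = (word>>2) & 0x1 = 1
opcode [0+:2] = (word>>0) & 0x3 = 1

3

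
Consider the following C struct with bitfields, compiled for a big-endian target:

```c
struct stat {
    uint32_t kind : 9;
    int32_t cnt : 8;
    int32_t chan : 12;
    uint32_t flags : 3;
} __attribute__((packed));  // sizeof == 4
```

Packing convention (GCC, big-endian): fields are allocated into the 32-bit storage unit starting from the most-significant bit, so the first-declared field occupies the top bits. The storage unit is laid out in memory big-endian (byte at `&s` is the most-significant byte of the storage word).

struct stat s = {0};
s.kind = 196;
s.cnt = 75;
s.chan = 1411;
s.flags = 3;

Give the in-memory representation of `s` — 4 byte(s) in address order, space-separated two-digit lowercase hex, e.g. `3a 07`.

62 25 ac 1b

kind (9b) val=196 bits=0xc4 at bit 23: 0x62000000
cnt (8b) val=75 bits=0x4b at bit 15: 0x62258000
chan (12b) val=1411 bits=0x583 at bit 3: 0x6225ac18
flags (3b) val=3 bits=0x3 at bit 0: 0x6225ac1b
word = 0x6225ac1b → big-endian bytes:
  [0]=0x62  [1]=0x25  [2]=0xac  [3]=0x1b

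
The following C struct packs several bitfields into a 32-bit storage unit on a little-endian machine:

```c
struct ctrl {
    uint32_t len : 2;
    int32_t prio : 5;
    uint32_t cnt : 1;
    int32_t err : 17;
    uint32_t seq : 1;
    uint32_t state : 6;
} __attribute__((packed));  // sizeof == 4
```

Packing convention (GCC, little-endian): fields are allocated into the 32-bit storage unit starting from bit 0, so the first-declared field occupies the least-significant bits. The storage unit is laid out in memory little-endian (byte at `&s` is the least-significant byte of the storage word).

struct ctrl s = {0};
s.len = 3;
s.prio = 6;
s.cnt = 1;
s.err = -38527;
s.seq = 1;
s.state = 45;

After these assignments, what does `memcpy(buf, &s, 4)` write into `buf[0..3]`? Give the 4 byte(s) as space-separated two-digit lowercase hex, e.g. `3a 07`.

[0+:2] len=3 & 0x3 = 0x3; word=0x00000003
[2+:5] prio=6 & 0x1f = 0x6; word=0x0000001b
[7+:1] cnt=1 & 0x1 = 0x1; word=0x0000009b
[8+:17] err=-38527 & 0x1ffff = 0x16981; word=0x0169819b
[25+:1] seq=1 & 0x1 = 0x1; word=0x0369819b
[26+:6] state=45 & 0x3f = 0x2d; word=0xb769819b
word = 0xb769819b → little-endian bytes:
  [0]=0x9b  [1]=0x81  [2]=0x69  [3]=0xb7

9b 81 69 b7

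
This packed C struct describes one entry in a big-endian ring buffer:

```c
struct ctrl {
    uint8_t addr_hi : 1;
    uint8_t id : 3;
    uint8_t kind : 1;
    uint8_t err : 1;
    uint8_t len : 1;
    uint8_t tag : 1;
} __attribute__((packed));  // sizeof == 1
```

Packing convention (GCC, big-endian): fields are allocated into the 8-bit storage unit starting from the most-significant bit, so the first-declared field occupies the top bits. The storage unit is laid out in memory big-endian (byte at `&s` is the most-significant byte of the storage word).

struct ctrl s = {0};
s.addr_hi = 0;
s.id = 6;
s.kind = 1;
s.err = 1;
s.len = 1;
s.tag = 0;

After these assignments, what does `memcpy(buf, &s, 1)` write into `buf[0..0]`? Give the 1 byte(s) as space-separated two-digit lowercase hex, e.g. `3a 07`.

6e

addr_hi (1b) val=0 bits=0x0 at bit 7: 0x00
id (3b) val=6 bits=0x6 at bit 4: 0x60
kind (1b) val=1 bits=0x1 at bit 3: 0x68
err (1b) val=1 bits=0x1 at bit 2: 0x6c
len (1b) val=1 bits=0x1 at bit 1: 0x6e
tag (1b) val=0 bits=0x0 at bit 0: 0x6e
word = 0x6e → big-endian bytes:
  [0]=0x6e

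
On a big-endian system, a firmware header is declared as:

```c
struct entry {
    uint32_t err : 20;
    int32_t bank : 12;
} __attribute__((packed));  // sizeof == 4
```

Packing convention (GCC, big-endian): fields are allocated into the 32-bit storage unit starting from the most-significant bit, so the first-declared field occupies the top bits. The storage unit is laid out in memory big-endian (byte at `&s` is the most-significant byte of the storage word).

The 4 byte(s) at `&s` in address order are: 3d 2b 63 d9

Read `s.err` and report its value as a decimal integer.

[0]=0x3d [1]=0x2b [2]=0x63 [3]=0xd9 (big-endian) → word 0x3d2b63d9
err [12+:20] = (word>>12) & 0xfffff = 250550  ←
bank [0+:12] = (word>>0) & 0xfff = 985

250550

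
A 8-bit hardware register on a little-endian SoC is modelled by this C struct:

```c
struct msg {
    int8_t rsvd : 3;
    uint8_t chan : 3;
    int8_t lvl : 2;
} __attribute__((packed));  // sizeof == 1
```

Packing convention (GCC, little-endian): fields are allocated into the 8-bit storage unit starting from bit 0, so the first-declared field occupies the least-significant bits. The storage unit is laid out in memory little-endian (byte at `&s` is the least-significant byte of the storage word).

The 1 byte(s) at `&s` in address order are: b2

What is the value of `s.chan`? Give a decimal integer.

6

[0]=0xb2 (little-endian) → word 0xb2
rsvd:3 @ bit 0 → (0xb2>>0)&0x7 = 0x2
chan:3 @ bit 3 → (0xb2>>3)&0x7 = 0x6  ←
lvl:2 @ bit 6 → (0xb2>>6)&0x3 = 0x2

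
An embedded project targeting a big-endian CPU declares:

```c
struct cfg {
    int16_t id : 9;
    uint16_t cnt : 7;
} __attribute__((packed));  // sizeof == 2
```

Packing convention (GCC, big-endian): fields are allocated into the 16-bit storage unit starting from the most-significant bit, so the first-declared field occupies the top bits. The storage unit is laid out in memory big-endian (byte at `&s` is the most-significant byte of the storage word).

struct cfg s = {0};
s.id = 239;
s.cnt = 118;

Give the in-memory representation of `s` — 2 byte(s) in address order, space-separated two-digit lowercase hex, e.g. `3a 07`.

77 f6

[7+:9] id=239 & 0x1ff = 0xef; word=0x7780
[0+:7] cnt=118 & 0x7f = 0x76; word=0x77f6
word = 0x77f6 → big-endian bytes:
  [0]=0x77  [1]=0xf6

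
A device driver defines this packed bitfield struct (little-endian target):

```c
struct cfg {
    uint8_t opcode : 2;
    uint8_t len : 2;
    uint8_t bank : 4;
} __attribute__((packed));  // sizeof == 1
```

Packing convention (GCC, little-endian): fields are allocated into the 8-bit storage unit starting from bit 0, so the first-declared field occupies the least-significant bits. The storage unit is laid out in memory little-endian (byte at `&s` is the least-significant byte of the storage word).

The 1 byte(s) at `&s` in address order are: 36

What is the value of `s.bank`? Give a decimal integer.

[0]=0x36 (little-endian) → word 0x36
opcode:2 @ bit 0 → (0x36>>0)&0x3 = 0x2
len:2 @ bit 2 → (0x36>>2)&0x3 = 0x1
bank:4 @ bit 4 → (0x36>>4)&0xf = 0x3  ←

3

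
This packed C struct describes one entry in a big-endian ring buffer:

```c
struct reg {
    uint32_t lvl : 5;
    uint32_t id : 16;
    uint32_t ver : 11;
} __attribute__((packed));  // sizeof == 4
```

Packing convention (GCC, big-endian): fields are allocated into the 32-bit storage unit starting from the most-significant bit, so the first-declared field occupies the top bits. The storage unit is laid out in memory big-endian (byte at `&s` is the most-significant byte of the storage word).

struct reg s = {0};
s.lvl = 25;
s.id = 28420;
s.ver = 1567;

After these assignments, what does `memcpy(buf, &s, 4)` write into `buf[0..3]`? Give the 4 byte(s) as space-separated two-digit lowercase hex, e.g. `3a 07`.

cb 78 26 1f

[27+:5] lvl=25 & 0x1f = 0x19; word=0xc8000000
[11+:16] id=28420 & 0xffff = 0x6f04; word=0xcb782000
[0+:11] ver=1567 & 0x7ff = 0x61f; word=0xcb78261f
word = 0xcb78261f → big-endian bytes:
  [0]=0xcb  [1]=0x78  [2]=0x26  [3]=0x1f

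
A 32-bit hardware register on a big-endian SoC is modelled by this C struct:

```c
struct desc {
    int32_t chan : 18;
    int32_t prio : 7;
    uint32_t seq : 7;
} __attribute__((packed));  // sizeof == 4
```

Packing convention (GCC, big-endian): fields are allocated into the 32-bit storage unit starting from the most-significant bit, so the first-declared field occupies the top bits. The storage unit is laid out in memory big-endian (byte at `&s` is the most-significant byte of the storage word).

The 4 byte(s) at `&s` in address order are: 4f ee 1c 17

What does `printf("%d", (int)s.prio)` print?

[0]=0x4f [1]=0xee [2]=0x1c [3]=0x17 (big-endian) → word 0x4fee1c17
chan:18 @ bit 14 → (0x4fee1c17>>14)&0x3ffff = 0x13fb8
prio:7 @ bit 7 → (0x4fee1c17>>7)&0x7f = 0x38  ←
seq:7 @ bit 0 → (0x4fee1c17>>0)&0x7f = 0x17
prio signed 7b, MSB=0: value = 56

56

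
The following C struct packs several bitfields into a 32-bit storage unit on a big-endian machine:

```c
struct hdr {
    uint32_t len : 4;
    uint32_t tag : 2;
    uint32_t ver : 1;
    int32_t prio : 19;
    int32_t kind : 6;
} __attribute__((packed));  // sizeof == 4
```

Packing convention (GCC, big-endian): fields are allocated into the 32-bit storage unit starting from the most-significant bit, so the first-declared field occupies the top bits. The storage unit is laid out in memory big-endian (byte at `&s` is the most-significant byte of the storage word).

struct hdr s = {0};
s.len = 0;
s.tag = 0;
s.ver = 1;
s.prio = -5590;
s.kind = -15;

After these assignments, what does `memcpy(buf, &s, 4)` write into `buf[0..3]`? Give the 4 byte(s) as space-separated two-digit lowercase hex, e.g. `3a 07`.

03 fa 8a b1

len:4 = 0 → 0x0 << 28 → word 0x00000000
tag:2 = 0 → 0x0 << 26 → word 0x00000000
ver:1 = 1 → 0x1 << 25 → word 0x02000000
prio:19 = -5590 → 0x7ea2a << 6 → word 0x03fa8a80
kind:6 = -15 → 0x31 << 0 → word 0x03fa8ab1
word = 0x03fa8ab1 → big-endian bytes:
  [0]=0x03  [1]=0xfa  [2]=0x8a  [3]=0xb1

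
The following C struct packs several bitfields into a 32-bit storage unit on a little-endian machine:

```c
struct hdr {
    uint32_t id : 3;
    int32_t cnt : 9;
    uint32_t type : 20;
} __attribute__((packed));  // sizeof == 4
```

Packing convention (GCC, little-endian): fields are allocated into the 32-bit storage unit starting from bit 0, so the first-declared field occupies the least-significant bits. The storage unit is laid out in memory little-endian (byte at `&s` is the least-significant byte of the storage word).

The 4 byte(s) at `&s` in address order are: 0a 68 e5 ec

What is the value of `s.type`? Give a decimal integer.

970326

[0]=0x0a [1]=0x68 [2]=0xe5 [3]=0xec (little-endian) → word 0xece5680a
id [0+:3] = (word>>0) & 0x7 = 2
cnt [3+:9] = (word>>3) & 0x1ff = 257
type [12+:20] = (word>>12) & 0xfffff = 970326  ←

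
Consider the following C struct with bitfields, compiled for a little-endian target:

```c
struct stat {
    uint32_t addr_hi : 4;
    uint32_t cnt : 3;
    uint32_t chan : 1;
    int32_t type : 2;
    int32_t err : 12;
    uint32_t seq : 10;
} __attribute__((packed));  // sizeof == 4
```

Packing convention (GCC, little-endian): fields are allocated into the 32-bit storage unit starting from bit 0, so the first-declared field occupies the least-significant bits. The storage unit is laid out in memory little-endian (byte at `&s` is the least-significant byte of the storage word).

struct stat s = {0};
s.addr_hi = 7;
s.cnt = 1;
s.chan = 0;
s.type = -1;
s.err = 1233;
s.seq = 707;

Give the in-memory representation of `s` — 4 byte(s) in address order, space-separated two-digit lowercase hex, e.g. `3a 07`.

addr_hi (4b) val=7 bits=0x7 at bit 0: 0x00000007
cnt (3b) val=1 bits=0x1 at bit 4: 0x00000017
chan (1b) val=0 bits=0x0 at bit 7: 0x00000017
type (2b) val=-1 bits=0x3 at bit 8: 0x00000317
err (12b) val=1233 bits=0x4d1 at bit 10: 0x00134717
seq (10b) val=707 bits=0x2c3 at bit 22: 0xb0d34717
word = 0xb0d34717 → little-endian bytes:
  [0]=0x17  [1]=0x47  [2]=0xd3  [3]=0xb0

17 47 d3 b0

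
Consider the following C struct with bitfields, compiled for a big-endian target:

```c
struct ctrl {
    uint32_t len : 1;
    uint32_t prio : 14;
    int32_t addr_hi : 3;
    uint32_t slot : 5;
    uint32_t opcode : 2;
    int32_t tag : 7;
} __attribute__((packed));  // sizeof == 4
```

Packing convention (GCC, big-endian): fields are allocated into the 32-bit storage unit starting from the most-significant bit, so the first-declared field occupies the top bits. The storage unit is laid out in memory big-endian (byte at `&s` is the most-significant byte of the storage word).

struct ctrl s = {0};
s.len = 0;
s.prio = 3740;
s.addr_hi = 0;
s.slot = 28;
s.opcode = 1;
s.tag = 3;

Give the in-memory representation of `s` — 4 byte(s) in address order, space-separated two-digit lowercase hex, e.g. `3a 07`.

1d 38 38 83

len:1 = 0 → 0x0 << 31 → word 0x00000000
prio:14 = 3740 → 0xe9c << 17 → word 0x1d380000
addr_hi:3 = 0 → 0x0 << 14 → word 0x1d380000
slot:5 = 28 → 0x1c << 9 → word 0x1d383800
opcode:2 = 1 → 0x1 << 7 → word 0x1d383880
tag:7 = 3 → 0x3 << 0 → word 0x1d383883
word = 0x1d383883 → big-endian bytes:
  [0]=0x1d  [1]=0x38  [2]=0x38  [3]=0x83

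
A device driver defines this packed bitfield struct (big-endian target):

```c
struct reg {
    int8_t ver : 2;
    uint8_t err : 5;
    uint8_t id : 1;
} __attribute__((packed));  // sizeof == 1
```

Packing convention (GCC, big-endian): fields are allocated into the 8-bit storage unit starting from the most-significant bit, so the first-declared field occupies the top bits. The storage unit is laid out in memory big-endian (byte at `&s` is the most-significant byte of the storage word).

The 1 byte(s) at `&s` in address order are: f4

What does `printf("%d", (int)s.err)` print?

26

[0]=0xf4 (big-endian) → word 0xf4
ver [6+:2] = (word>>6) & 0x3 = 3
err [1+:5] = (word>>1) & 0x1f = 26  ←
id [0+:1] = (word>>0) & 0x1 = 0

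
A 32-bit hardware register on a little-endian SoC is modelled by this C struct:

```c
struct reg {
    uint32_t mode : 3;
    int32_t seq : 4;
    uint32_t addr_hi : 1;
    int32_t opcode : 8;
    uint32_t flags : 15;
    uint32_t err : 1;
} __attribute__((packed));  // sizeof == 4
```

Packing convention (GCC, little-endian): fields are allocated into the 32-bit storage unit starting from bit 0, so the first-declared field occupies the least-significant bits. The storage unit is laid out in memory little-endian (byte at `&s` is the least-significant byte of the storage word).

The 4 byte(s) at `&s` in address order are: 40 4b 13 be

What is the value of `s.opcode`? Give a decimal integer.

[0]=0x40 [1]=0x4b [2]=0x13 [3]=0xbe (little-endian) → word 0xbe134b40
mode:3 @ bit 0 → (0xbe134b40>>0)&0x7 = 0x0
seq:4 @ bit 3 → (0xbe134b40>>3)&0xf = 0x8
addr_hi:1 @ bit 7 → (0xbe134b40>>7)&0x1 = 0x0
opcode:8 @ bit 8 → (0xbe134b40>>8)&0xff = 0x4b  ←
flags:15 @ bit 16 → (0xbe134b40>>16)&0x7fff = 0x3e13
err:1 @ bit 31 → (0xbe134b40>>31)&0x1 = 0x1
opcode signed 8b, MSB=0: value = 75

75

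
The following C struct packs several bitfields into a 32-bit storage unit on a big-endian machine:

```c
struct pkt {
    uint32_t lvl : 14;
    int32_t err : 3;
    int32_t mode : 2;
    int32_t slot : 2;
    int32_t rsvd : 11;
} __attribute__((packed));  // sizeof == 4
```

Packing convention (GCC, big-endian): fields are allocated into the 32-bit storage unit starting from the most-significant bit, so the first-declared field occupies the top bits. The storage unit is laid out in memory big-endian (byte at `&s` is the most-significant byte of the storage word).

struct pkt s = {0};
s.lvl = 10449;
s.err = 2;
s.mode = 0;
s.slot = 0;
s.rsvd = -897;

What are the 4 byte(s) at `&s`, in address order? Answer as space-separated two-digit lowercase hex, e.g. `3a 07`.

a3 45 04 7f

lvl:14 = 10449 → 0x28d1 << 18 → word 0xa3440000
err:3 = 2 → 0x2 << 15 → word 0xa3450000
mode:2 = 0 → 0x0 << 13 → word 0xa3450000
slot:2 = 0 → 0x0 << 11 → word 0xa3450000
rsvd:11 = -897 → 0x47f << 0 → word 0xa345047f
word = 0xa345047f → big-endian bytes:
  [0]=0xa3  [1]=0x45  [2]=0x04  [3]=0x7f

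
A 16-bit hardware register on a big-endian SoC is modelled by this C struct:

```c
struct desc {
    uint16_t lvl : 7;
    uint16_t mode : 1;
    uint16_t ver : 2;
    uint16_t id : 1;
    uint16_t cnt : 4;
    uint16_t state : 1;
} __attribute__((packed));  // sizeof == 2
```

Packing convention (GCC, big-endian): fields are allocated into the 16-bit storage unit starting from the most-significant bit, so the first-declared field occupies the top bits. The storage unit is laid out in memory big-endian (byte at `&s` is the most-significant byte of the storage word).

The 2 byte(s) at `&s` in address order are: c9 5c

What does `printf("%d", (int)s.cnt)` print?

14

[0]=0xc9 [1]=0x5c (big-endian) → word 0xc95c
lvl [9+:7] = (word>>9) & 0x7f = 100
mode [8+:1] = (word>>8) & 0x1 = 1
ver [6+:2] = (word>>6) & 0x3 = 1
id [5+:1] = (word>>5) & 0x1 = 0
cnt [1+:4] = (word>>1) & 0xf = 14  ←
state [0+:1] = (word>>0) & 0x1 = 0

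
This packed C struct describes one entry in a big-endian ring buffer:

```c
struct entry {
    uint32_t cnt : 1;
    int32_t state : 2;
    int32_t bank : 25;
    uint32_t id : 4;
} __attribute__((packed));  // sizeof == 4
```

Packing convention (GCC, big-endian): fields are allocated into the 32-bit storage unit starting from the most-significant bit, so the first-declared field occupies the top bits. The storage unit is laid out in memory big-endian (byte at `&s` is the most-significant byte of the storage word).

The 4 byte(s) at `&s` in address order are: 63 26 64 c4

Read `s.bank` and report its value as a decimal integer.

[0]=0x63 [1]=0x26 [2]=0x64 [3]=0xc4 (big-endian) → word 0x632664c4
cnt:1 @ bit 31 → (0x632664c4>>31)&0x1 = 0x0
state:2 @ bit 29 → (0x632664c4>>29)&0x3 = 0x3
bank:25 @ bit 4 → (0x632664c4>>4)&0x1ffffff = 0x32664c  ←
id:4 @ bit 0 → (0x632664c4>>0)&0xf = 0x4
bank signed 25b, MSB=0: value = 3302988

3302988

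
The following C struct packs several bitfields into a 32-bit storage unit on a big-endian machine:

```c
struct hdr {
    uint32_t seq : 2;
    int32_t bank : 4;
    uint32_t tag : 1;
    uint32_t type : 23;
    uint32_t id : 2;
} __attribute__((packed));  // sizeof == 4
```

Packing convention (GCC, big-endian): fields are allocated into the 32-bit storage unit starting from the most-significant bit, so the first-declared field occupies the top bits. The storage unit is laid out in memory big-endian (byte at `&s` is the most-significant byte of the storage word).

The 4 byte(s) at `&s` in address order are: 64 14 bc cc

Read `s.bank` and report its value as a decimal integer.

-7

[0]=0x64 [1]=0x14 [2]=0xbc [3]=0xcc (big-endian) → word 0x6414bccc
seq [30+:2] = (word>>30) & 0x3 = 1
bank [26+:4] = (word>>26) & 0xf = 9  ←
tag [25+:1] = (word>>25) & 0x1 = 0
type [2+:23] = (word>>2) & 0x7fffff = 339763
id [0+:2] = (word>>0) & 0x3 = 0
bank signed 4b, MSB=1: 9 - 16 = -7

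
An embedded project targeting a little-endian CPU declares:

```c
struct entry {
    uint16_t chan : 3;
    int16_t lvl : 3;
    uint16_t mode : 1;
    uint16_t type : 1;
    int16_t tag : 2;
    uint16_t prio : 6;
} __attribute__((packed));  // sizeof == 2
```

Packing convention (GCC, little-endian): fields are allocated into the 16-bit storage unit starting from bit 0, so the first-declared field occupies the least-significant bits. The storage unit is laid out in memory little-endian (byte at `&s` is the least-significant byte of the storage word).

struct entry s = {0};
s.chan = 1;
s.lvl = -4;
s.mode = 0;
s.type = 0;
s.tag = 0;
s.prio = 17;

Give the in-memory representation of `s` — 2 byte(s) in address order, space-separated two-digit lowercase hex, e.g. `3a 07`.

chan:3 = 1 → 0x1 << 0 → word 0x0001
lvl:3 = -4 → 0x4 << 3 → word 0x0021
mode:1 = 0 → 0x0 << 6 → word 0x0021
type:1 = 0 → 0x0 << 7 → word 0x0021
tag:2 = 0 → 0x0 << 8 → word 0x0021
prio:6 = 17 → 0x11 << 10 → word 0x4421
word = 0x4421 → little-endian bytes:
  [0]=0x21  [1]=0x44

21 44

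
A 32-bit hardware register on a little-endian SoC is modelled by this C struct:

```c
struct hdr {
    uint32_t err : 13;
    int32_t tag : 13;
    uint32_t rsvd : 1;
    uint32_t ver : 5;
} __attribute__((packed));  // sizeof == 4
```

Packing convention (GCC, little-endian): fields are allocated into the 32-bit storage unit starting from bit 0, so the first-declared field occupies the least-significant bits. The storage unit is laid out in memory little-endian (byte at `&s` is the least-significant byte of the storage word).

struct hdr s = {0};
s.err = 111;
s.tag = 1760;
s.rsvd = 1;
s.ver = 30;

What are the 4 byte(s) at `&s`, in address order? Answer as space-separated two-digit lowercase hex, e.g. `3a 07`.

6f 00 dc f4

err:13 = 111 → 0x6f << 0 → word 0x0000006f
tag:13 = 1760 → 0x6e0 << 13 → word 0x00dc006f
rsvd:1 = 1 → 0x1 << 26 → word 0x04dc006f
ver:5 = 30 → 0x1e << 27 → word 0xf4dc006f
word = 0xf4dc006f → little-endian bytes:
  [0]=0x6f  [1]=0x00  [2]=0xdc  [3]=0xf4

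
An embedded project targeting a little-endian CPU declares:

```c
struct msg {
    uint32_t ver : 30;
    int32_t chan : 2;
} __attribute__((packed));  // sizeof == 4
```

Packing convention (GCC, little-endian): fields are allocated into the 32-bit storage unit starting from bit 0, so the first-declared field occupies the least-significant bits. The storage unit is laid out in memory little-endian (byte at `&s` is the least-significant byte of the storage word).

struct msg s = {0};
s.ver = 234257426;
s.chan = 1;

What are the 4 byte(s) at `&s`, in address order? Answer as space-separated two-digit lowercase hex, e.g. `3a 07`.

ver:30 = 234257426 → 0xdf67c12 << 0 → word 0x0df67c12
chan:2 = 1 → 0x1 << 30 → word 0x4df67c12
word = 0x4df67c12 → little-endian bytes:
  [0]=0x12  [1]=0x7c  [2]=0xf6  [3]=0x4d

12 7c f6 4d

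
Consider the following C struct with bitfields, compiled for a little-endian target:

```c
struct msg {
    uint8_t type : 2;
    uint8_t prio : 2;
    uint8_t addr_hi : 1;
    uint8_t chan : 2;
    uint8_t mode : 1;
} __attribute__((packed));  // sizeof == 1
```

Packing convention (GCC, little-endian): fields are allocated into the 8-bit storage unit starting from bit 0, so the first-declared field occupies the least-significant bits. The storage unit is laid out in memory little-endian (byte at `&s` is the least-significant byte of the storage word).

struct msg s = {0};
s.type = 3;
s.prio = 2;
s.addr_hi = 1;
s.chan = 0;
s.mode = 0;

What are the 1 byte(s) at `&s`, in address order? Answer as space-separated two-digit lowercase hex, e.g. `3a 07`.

1b

[0+:2] type=3 & 0x3 = 0x3; word=0x03
[2+:2] prio=2 & 0x3 = 0x2; word=0x0b
[4+:1] addr_hi=1 & 0x1 = 0x1; word=0x1b
[5+:2] chan=0 & 0x3 = 0x0; word=0x1b
[7+:1] mode=0 & 0x1 = 0x0; word=0x1b
word = 0x1b → little-endian bytes:
  [0]=0x1b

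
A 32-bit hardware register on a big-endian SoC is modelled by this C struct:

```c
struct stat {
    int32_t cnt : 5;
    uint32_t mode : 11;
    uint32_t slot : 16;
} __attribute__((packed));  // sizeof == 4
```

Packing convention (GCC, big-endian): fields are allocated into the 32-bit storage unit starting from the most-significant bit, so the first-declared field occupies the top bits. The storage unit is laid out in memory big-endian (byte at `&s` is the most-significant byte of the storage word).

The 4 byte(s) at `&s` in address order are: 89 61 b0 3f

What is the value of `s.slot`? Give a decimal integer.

[0]=0x89 [1]=0x61 [2]=0xb0 [3]=0x3f (big-endian) → word 0x8961b03f
cnt:5 @ bit 27 → (0x8961b03f>>27)&0x1f = 0x11
mode:11 @ bit 16 → (0x8961b03f>>16)&0x7ff = 0x161
slot:16 @ bit 0 → (0x8961b03f>>0)&0xffff = 0xb03f  ←

45119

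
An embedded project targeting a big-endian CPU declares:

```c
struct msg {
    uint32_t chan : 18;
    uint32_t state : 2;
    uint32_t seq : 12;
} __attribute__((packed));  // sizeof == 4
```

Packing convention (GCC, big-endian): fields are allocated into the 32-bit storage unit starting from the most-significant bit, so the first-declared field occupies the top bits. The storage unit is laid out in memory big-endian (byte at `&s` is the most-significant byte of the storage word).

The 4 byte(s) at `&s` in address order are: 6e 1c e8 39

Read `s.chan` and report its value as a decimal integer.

112755

[0]=0x6e [1]=0x1c [2]=0xe8 [3]=0x39 (big-endian) → word 0x6e1ce839
chan [14+:18] = (word>>14) & 0x3ffff = 112755  ←
state [12+:2] = (word>>12) & 0x3 = 2
seq [0+:12] = (word>>0) & 0xfff = 2105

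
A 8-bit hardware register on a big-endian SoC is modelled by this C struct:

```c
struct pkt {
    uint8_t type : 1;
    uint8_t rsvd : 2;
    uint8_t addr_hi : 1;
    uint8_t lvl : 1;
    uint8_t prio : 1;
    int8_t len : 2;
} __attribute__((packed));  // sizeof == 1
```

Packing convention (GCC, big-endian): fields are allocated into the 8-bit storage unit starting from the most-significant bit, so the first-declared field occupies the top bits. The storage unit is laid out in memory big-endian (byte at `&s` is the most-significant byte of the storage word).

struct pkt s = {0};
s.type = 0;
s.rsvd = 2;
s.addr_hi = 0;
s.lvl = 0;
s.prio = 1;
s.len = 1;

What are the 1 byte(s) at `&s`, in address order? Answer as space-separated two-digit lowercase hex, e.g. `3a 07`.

45

type (1b) val=0 bits=0x0 at bit 7: 0x00
rsvd (2b) val=2 bits=0x2 at bit 5: 0x40
addr_hi (1b) val=0 bits=0x0 at bit 4: 0x40
lvl (1b) val=0 bits=0x0 at bit 3: 0x40
prio (1b) val=1 bits=0x1 at bit 2: 0x44
len (2b) val=1 bits=0x1 at bit 0: 0x45
word = 0x45 → big-endian bytes:
  [0]=0x45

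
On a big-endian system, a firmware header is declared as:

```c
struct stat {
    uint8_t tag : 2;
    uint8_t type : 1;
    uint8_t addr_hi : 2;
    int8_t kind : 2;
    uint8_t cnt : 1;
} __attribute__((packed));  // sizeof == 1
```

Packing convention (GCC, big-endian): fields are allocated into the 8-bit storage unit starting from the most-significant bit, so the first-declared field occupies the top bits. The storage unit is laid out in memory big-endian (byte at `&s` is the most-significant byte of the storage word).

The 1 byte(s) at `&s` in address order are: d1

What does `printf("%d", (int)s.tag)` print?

3

[0]=0xd1 (big-endian) → word 0xd1
tag [6+:2] = (word>>6) & 0x3 = 3  ←
type [5+:1] = (word>>5) & 0x1 = 0
addr_hi [3+:2] = (word>>3) & 0x3 = 2
kind [1+:2] = (word>>1) & 0x3 = 0
cnt [0+:1] = (word>>0) & 0x1 = 1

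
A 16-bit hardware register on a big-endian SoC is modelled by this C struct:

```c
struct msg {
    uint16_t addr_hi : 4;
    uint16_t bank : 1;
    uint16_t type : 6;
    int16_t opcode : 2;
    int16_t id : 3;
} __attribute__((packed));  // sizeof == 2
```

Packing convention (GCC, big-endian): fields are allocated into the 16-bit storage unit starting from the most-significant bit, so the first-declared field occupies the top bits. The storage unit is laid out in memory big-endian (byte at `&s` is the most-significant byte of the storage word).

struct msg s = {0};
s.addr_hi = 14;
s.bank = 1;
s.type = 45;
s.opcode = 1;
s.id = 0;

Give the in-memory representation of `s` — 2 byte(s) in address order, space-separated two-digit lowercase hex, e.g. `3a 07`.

ed a8

[12+:4] addr_hi=14 & 0xf = 0xe; word=0xe000
[11+:1] bank=1 & 0x1 = 0x1; word=0xe800
[5+:6] type=45 & 0x3f = 0x2d; word=0xeda0
[3+:2] opcode=1 & 0x3 = 0x1; word=0xeda8
[0+:3] id=0 & 0x7 = 0x0; word=0xeda8
word = 0xeda8 → big-endian bytes:
  [0]=0xed  [1]=0xa8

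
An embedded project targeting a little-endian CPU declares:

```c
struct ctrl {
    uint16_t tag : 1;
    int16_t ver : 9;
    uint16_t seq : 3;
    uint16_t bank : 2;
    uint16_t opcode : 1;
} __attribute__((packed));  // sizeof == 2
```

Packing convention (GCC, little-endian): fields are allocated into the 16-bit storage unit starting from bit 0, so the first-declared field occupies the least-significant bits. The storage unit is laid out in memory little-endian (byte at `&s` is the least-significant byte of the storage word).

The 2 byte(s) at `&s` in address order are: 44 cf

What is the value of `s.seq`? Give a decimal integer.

3

[0]=0x44 [1]=0xcf (little-endian) → word 0xcf44
tag:1 @ bit 0 → (0xcf44>>0)&0x1 = 0x0
ver:9 @ bit 1 → (0xcf44>>1)&0x1ff = 0x1a2
seq:3 @ bit 10 → (0xcf44>>10)&0x7 = 0x3  ←
bank:2 @ bit 13 → (0xcf44>>13)&0x3 = 0x2
opcode:1 @ bit 15 → (0xcf44>>15)&0x1 = 0x1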